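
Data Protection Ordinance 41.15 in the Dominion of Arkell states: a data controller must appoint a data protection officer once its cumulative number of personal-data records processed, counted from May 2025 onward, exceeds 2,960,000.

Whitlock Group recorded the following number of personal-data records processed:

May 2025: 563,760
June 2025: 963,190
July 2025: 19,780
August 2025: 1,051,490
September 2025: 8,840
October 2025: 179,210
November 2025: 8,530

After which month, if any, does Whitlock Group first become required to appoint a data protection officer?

Not triggered

Through May 2025: 563,760
Through June 2025: 1,526,950
Through July 2025: 1,546,730
Through August 2025: 2,598,220
Through September 2025: 2,607,060
Through October 2025: 2,786,270
Through November 2025: 2,794,800
Final cumulative total 2,794,800 ≤ 2,960,000; the threshold is never exceeded.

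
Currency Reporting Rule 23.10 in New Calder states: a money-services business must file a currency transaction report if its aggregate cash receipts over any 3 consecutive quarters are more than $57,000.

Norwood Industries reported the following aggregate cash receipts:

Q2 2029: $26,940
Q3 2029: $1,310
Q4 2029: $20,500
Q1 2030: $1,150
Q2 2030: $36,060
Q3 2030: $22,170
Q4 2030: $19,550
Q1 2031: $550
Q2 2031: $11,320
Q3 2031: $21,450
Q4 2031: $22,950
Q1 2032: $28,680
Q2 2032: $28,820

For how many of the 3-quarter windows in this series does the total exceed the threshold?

5

Q2 2029–Q4 2029: $26,940 + $1,310 + $20,500 = $48,750 (under)
Q3 2029–Q1 2030: $1,310 + $20,500 + $1,150 = $22,960 (under)
Q4 2029–Q2 2030: $20,500 + $1,150 + $36,060 = $57,710 (over)
Q1 2030–Q3 2030: $1,150 + $36,060 + $22,170 = $59,380 (over)
Q2 2030–Q4 2030: $36,060 + $22,170 + $19,550 = $77,780 (over)
Q3 2030–Q1 2031: $22,170 + $19,550 + $550 = $42,270 (under)
Q4 2030–Q2 2031: $19,550 + $550 + $11,320 = $31,420 (under)
Q1 2031–Q3 2031: $550 + $11,320 + $21,450 = $33,320 (under)
Q2 2031–Q4 2031: $11,320 + $21,450 + $22,950 = $55,720 (under)
Q3 2031–Q1 2032: $21,450 + $22,950 + $28,680 = $73,080 (over)
Q4 2031–Q2 2032: $22,950 + $28,680 + $28,820 = $80,450 (over)
5 windows exceed the threshold.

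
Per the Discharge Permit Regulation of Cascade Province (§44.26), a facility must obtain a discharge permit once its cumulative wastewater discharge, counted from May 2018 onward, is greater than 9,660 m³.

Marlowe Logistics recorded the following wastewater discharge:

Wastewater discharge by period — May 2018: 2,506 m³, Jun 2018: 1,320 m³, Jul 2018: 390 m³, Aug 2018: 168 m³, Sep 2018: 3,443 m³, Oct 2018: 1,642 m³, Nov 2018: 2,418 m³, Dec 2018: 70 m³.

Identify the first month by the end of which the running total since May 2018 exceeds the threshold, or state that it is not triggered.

Through May 2018: 2,506 m³
Through Jun 2018: 3,826 m³
Through Jul 2018: 4,216 m³
Through Aug 2018: 4,384 m³
Through Sep 2018: 7,827 m³
Through Oct 2018: 9,469 m³
Through Nov 2018: 11,887 m³ ← exceeds threshold

Nov 2018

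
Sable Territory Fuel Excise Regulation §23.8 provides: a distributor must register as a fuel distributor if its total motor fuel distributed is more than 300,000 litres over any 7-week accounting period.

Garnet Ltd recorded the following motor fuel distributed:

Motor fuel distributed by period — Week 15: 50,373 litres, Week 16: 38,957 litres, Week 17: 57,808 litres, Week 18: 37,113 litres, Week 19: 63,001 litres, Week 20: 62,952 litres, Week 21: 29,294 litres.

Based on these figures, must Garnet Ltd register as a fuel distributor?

Total motor fuel distributed: 50,373 litres + 38,957 litres + 57,808 litres + 37,113 litres + 63,001 litres + 62,952 litres + 29,294 litres = 339,498 litres.
339,498 litres > 300,000 litres, so the threshold is exceeded.

Yes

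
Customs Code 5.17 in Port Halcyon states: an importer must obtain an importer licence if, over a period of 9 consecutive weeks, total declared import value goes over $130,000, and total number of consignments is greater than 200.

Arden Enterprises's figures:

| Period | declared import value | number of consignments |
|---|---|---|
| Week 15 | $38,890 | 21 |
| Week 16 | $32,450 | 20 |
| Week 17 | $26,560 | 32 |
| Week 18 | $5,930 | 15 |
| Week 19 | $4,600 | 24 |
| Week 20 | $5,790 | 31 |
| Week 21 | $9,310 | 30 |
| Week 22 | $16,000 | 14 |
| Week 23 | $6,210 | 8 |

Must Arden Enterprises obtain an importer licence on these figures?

No

Total declared import value: $38,890 + $32,450 + $26,560 + $5,930 + $4,600 + $5,790 + $9,310 + $16,000 + $6,210 = $145,740 (> $130,000).
Total number of consignments: 21 + 20 + 32 + 15 + 24 + 31 + 30 + 14 + 8 = 195 (≤ 200).
The test is 'and': the rule requires both, and at least one is not exceeded.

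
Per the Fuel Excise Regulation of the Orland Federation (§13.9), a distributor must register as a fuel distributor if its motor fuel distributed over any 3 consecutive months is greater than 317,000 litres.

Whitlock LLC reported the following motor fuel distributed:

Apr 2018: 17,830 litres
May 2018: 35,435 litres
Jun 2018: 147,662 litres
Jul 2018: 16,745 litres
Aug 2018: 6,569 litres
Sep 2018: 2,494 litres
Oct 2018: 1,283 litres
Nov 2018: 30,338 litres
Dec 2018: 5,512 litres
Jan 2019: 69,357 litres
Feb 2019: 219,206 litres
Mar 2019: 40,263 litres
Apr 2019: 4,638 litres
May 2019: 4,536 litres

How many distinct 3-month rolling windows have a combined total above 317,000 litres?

Apr 2018–Jun 2018: 17,830 litres + 35,435 litres + 147,662 litres = 200,927 litres (under)
May 2018–Jul 2018: 35,435 litres + 147,662 litres + 16,745 litres = 199,842 litres (under)
Jun 2018–Aug 2018: 147,662 litres + 16,745 litres + 6,569 litres = 170,976 litres (under)
Jul 2018–Sep 2018: 16,745 litres + 6,569 litres + 2,494 litres = 25,808 litres (under)
Aug 2018–Oct 2018: 6,569 litres + 2,494 litres + 1,283 litres = 10,346 litres (under)
Sep 2018–Nov 2018: 2,494 litres + 1,283 litres + 30,338 litres = 34,115 litres (under)
Oct 2018–Dec 2018: 1,283 litres + 30,338 litres + 5,512 litres = 37,133 litres (under)
Nov 2018–Jan 2019: 30,338 litres + 5,512 litres + 69,357 litres = 105,207 litres (under)
Dec 2018–Feb 2019: 5,512 litres + 69,357 litres + 219,206 litres = 294,075 litres (under)
Jan 2019–Mar 2019: 69,357 litres + 219,206 litres + 40,263 litres = 328,826 litres (over)
Feb 2019–Apr 2019: 219,206 litres + 40,263 litres + 4,638 litres = 264,107 litres (under)
Mar 2019–May 2019: 40,263 litres + 4,638 litres + 4,536 litres = 49,437 litres (under)
1 window exceeds the threshold.

1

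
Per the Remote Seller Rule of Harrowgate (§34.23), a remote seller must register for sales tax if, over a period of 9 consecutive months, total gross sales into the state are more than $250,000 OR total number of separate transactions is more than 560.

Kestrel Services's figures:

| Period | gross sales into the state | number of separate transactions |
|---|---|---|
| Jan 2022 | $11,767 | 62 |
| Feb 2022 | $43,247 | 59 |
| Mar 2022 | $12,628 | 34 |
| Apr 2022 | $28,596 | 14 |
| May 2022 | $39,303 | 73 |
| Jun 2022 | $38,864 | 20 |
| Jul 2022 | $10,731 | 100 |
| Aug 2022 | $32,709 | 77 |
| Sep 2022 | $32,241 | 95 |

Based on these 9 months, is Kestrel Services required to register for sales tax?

Yes

Total gross sales into the state: $11,767 + $43,247 + $12,628 + $28,596 + $39,303 + $38,864 + $10,731 + $32,709 + $32,241 = $250,086 (> $250,000).
Total number of separate transactions: 62 + 59 + 34 + 14 + 73 + 20 + 100 + 77 + 95 = 534 (≤ 560).
The test is 'or': at least one threshold is exceeded.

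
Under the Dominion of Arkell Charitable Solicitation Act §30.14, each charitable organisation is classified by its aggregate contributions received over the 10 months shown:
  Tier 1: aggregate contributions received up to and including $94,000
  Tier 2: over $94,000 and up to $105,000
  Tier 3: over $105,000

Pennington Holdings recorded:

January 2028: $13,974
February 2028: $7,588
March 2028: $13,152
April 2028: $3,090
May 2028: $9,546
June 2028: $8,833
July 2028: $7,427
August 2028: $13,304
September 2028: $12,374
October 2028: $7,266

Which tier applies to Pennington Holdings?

Tier 2

Aggregate contributions received: $13,974 + $7,588 + $13,152 + $3,090 + $9,546 + $8,833 + $7,427 + $13,304 + $12,374 + $7,266 = $96,554.
$94,000 < $96,554 ≤ $105,000, so Tier 2 applies.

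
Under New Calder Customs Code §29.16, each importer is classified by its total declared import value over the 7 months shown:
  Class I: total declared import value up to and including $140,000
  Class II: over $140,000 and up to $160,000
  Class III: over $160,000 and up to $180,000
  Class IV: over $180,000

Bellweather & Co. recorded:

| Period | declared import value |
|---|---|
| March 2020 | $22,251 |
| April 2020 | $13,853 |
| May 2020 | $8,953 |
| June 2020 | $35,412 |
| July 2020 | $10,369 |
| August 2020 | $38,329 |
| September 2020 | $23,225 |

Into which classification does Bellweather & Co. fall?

Class II

Total declared import value: $22,251 + $13,853 + $8,953 + $35,412 + $10,369 + $38,329 + $23,225 = $152,392.
$140,000 < $152,392 ≤ $160,000, so Class II applies.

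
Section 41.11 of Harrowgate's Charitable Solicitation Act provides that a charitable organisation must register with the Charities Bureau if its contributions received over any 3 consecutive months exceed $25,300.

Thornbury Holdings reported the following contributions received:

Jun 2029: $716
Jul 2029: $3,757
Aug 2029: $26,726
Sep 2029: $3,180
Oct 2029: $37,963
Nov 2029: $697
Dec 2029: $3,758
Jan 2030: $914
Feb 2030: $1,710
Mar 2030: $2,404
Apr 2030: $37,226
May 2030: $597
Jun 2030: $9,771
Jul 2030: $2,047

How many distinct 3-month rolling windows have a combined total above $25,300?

Jun 2029–Aug 2029: $716 + $3,757 + $26,726 = $31,199 (over)
Jul 2029–Sep 2029: $3,757 + $26,726 + $3,180 = $33,663 (over)
Aug 2029–Oct 2029: $26,726 + $3,180 + $37,963 = $67,869 (over)
Sep 2029–Nov 2029: $3,180 + $37,963 + $697 = $41,840 (over)
Oct 2029–Dec 2029: $37,963 + $697 + $3,758 = $42,418 (over)
Nov 2029–Jan 2030: $697 + $3,758 + $914 = $5,369 (under)
Dec 2029–Feb 2030: $3,758 + $914 + $1,710 = $6,382 (under)
Jan 2030–Mar 2030: $914 + $1,710 + $2,404 = $5,028 (under)
Feb 2030–Apr 2030: $1,710 + $2,404 + $37,226 = $41,340 (over)
Mar 2030–May 2030: $2,404 + $37,226 + $597 = $40,227 (over)
Apr 2030–Jun 2030: $37,226 + $597 + $9,771 = $47,594 (over)
May 2030–Jul 2030: $597 + $9,771 + $2,047 = $12,415 (under)
8 windows exceed the threshold.

8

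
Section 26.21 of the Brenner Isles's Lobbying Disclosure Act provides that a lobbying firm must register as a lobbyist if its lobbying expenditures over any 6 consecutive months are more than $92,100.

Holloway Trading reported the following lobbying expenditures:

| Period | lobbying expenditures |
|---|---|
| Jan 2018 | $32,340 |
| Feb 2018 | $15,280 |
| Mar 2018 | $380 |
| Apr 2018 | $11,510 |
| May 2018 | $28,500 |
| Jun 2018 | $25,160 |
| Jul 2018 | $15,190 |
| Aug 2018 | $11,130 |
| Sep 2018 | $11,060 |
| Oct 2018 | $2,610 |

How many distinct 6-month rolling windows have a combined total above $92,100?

4

Jan 2018–Jun 2018: $32,340 + $15,280 + $380 + $11,510 + $28,500 + $25,160 = $113,170 (over)
Feb 2018–Jul 2018: $15,280 + $380 + $11,510 + $28,500 + $25,160 + $15,190 = $96,020 (over)
Mar 2018–Aug 2018: $380 + $11,510 + $28,500 + $25,160 + $15,190 + $11,130 = $91,870 (under)
Apr 2018–Sep 2018: $11,510 + $28,500 + $25,160 + $15,190 + $11,130 + $11,060 = $102,550 (over)
May 2018–Oct 2018: $28,500 + $25,160 + $15,190 + $11,130 + $11,060 + $2,610 = $93,650 (over)
4 windows exceed the threshold.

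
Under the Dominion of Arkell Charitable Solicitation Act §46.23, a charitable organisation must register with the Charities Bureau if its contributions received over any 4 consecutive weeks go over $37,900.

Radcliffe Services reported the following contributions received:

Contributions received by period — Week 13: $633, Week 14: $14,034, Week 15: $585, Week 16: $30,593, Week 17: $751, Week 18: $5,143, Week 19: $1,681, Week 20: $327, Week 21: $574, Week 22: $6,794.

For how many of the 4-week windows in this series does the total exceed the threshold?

3

Week 13–Week 16: $633 + $14,034 + $585 + $30,593 = $45,845 (over)
Week 14–Week 17: $14,034 + $585 + $30,593 + $751 = $45,963 (over)
Week 15–Week 18: $585 + $30,593 + $751 + $5,143 = $37,072 (under)
Week 16–Week 19: $30,593 + $751 + $5,143 + $1,681 = $38,168 (over)
Week 17–Week 20: $751 + $5,143 + $1,681 + $327 = $7,902 (under)
Week 18–Week 21: $5,143 + $1,681 + $327 + $574 = $7,725 (under)
Week 19–Week 22: $1,681 + $327 + $574 + $6,794 = $9,376 (under)
3 windows exceed the threshold.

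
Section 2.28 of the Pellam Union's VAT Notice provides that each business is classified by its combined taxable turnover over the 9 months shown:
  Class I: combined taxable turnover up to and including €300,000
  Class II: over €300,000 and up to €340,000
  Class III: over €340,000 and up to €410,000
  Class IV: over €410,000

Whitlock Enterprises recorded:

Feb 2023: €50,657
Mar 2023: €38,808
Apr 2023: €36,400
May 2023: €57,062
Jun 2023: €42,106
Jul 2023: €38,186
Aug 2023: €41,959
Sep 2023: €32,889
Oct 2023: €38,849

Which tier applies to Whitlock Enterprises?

Combined taxable turnover: €50,657 + €38,808 + €36,400 + €57,062 + €42,106 + €38,186 + €41,959 + €32,889 + €38,849 = €376,916.
€340,000 < €376,916 ≤ €410,000, so Class III applies.

Class III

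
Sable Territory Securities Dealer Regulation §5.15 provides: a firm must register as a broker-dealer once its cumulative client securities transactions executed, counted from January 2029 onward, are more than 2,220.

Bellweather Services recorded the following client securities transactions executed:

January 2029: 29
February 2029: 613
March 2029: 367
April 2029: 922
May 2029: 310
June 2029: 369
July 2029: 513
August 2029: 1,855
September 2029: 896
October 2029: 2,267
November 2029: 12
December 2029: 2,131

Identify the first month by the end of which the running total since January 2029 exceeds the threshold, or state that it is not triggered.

May 2029

Through January 2029: 29
Through February 2029: 642
Through March 2029: 1,009
Through April 2029: 1,931
Through May 2029: 2,241 ← exceeds threshold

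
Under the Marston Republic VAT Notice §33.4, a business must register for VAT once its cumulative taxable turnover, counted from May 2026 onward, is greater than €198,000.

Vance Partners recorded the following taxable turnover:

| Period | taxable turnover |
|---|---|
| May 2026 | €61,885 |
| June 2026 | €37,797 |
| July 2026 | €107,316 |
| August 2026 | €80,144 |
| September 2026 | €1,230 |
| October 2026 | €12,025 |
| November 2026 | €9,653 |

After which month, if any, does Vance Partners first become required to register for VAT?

Through May 2026: €61,885
Through June 2026: €99,682
Through July 2026: €206,998 ← exceeds threshold

July 2026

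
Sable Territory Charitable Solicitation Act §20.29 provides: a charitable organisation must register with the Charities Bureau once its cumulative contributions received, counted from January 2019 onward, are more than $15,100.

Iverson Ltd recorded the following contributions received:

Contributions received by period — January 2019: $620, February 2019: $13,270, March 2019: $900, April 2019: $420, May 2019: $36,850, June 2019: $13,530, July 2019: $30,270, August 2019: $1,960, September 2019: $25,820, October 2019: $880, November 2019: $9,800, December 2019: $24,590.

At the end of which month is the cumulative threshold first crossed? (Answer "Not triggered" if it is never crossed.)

Through January 2019: $620
Through February 2019: $13,890
Through March 2019: $14,790
Through April 2019: $15,210 ← exceeds threshold

April 2019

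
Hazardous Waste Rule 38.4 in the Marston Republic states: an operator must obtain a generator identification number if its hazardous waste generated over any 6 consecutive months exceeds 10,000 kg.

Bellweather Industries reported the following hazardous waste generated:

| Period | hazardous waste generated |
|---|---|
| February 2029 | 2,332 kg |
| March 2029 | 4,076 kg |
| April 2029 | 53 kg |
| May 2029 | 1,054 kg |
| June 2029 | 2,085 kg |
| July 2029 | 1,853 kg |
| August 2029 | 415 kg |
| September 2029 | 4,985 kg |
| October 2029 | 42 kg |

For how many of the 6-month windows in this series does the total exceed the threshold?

3

February 2029–July 2029: 2,332 kg + 4,076 kg + 53 kg + 1,054 kg + 2,085 kg + 1,853 kg = 11,453 kg (over)
March 2029–August 2029: 4,076 kg + 53 kg + 1,054 kg + 2,085 kg + 1,853 kg + 415 kg = 9,536 kg (under)
April 2029–September 2029: 53 kg + 1,054 kg + 2,085 kg + 1,853 kg + 415 kg + 4,985 kg = 10,445 kg (over)
May 2029–October 2029: 1,054 kg + 2,085 kg + 1,853 kg + 415 kg + 4,985 kg + 42 kg = 10,434 kg (over)
3 windows exceed the threshold.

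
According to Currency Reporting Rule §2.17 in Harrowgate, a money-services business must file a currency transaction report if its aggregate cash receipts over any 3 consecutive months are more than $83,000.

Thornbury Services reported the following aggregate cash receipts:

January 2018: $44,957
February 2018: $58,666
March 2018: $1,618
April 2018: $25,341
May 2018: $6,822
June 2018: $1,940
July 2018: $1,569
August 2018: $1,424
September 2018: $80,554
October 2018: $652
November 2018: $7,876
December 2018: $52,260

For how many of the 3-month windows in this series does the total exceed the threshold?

January 2018–March 2018: $44,957 + $58,666 + $1,618 = $105,241 (over)
February 2018–April 2018: $58,666 + $1,618 + $25,341 = $85,625 (over)
March 2018–May 2018: $1,618 + $25,341 + $6,822 = $33,781 (under)
April 2018–June 2018: $25,341 + $6,822 + $1,940 = $34,103 (under)
May 2018–July 2018: $6,822 + $1,940 + $1,569 = $10,331 (under)
June 2018–August 2018: $1,940 + $1,569 + $1,424 = $4,933 (under)
July 2018–September 2018: $1,569 + $1,424 + $80,554 = $83,547 (over)
August 2018–October 2018: $1,424 + $80,554 + $652 = $82,630 (under)
September 2018–November 2018: $80,554 + $652 + $7,876 = $89,082 (over)
October 2018–December 2018: $652 + $7,876 + $52,260 = $60,788 (under)
4 windows exceed the threshold.

4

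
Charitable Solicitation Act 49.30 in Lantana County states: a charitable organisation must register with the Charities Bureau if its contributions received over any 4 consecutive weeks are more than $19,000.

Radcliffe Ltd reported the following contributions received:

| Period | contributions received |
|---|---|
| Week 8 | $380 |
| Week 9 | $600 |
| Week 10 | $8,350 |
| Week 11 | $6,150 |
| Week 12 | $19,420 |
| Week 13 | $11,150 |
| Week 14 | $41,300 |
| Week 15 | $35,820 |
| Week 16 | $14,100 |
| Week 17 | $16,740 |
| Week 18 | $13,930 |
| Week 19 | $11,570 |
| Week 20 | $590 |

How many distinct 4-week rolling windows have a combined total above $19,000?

9

Week 8–Week 11: $380 + $600 + $8,350 + $6,150 = $15,480 (under)
Week 9–Week 12: $600 + $8,350 + $6,150 + $19,420 = $34,520 (over)
Week 10–Week 13: $8,350 + $6,150 + $19,420 + $11,150 = $45,070 (over)
Week 11–Week 14: $6,150 + $19,420 + $11,150 + $41,300 = $78,020 (over)
Week 12–Week 15: $19,420 + $11,150 + $41,300 + $35,820 = $107,690 (over)
Week 13–Week 16: $11,150 + $41,300 + $35,820 + $14,100 = $102,370 (over)
Week 14–Week 17: $41,300 + $35,820 + $14,100 + $16,740 = $107,960 (over)
Week 15–Week 18: $35,820 + $14,100 + $16,740 + $13,930 = $80,590 (over)
Week 16–Week 19: $14,100 + $16,740 + $13,930 + $11,570 = $56,340 (over)
Week 17–Week 20: $16,740 + $13,930 + $11,570 + $590 = $42,830 (over)
9 windows exceed the threshold.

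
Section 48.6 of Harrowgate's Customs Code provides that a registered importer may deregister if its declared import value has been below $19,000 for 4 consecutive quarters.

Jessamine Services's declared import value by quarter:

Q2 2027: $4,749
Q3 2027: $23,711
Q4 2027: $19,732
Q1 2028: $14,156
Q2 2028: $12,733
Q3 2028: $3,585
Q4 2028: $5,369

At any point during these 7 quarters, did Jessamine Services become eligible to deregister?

Quarters below $19,000: Q2 2027, Q1 2028, Q2 2028, Q3 2028, Q4 2028.
Longest run of consecutive quarters below the threshold: 4.
4 ≥ 4, so Jessamine Services became eligible.

Yes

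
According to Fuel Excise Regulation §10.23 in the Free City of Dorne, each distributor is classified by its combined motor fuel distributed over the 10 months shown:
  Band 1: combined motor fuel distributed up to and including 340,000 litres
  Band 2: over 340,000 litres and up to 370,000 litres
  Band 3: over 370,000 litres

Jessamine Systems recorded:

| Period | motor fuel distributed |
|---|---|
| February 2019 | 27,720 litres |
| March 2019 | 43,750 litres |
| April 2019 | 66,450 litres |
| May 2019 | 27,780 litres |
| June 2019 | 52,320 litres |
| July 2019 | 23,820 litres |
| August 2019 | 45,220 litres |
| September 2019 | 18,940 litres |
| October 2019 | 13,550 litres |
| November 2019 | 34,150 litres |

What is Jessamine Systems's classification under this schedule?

Combined motor fuel distributed: 27,720 litres + 43,750 litres + 66,450 litres + 27,780 litres + 52,320 litres + 23,820 litres + 45,220 litres + 18,940 litres + 13,550 litres + 34,150 litres = 353,700 litres.
340,000 litres < 353,700 litres ≤ 370,000 litres, so Band 2 applies.

Band 2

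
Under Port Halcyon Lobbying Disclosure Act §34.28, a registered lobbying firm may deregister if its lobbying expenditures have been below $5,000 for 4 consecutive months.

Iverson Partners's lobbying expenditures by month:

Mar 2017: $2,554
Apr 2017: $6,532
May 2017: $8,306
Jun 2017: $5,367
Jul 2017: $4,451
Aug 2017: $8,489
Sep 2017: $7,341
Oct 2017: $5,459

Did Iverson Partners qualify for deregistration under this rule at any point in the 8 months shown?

No

Months below $5,000: Mar 2017, Jul 2017.
Longest run of consecutive months below the threshold: 1.
1 < 4, so Iverson Partners never became eligible.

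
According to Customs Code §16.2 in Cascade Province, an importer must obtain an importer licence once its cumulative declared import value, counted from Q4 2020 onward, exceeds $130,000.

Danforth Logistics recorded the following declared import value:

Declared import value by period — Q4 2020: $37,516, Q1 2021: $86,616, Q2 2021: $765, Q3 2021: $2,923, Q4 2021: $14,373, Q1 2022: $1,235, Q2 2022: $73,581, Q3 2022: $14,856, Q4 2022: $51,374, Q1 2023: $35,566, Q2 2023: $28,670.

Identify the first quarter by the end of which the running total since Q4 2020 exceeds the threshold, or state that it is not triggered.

Q4 2021

Through Q4 2020: $37,516
Through Q1 2021: $124,132
Through Q2 2021: $124,897
Through Q3 2021: $127,820
Through Q4 2021: $142,193 ← exceeds threshold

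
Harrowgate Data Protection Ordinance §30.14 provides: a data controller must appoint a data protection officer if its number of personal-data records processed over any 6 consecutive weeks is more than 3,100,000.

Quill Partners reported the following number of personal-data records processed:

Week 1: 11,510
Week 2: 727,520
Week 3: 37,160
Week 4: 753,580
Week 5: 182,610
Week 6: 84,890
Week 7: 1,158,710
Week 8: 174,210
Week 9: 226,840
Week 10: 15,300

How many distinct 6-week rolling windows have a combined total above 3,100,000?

Week 1–Week 6: 11,510 + 727,520 + 37,160 + 753,580 + 182,610 + 84,890 = 1,797,270 (under)
Week 2–Week 7: 727,520 + 37,160 + 753,580 + 182,610 + 84,890 + 1,158,710 = 2,944,470 (under)
Week 3–Week 8: 37,160 + 753,580 + 182,610 + 84,890 + 1,158,710 + 174,210 = 2,391,160 (under)
Week 4–Week 9: 753,580 + 182,610 + 84,890 + 1,158,710 + 174,210 + 226,840 = 2,580,840 (under)
Week 5–Week 10: 182,610 + 84,890 + 1,158,710 + 174,210 + 226,840 + 15,300 = 1,842,560 (under)
0 windows exceed the threshold.

0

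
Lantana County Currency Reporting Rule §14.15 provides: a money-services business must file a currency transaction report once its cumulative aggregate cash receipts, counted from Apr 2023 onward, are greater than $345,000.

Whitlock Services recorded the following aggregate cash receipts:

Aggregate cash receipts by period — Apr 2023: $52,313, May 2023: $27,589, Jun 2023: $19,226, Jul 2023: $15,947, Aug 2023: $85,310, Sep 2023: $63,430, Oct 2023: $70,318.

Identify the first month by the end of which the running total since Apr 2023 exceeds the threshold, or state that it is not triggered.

Through Apr 2023: $52,313
Through May 2023: $79,902
Through Jun 2023: $99,128
Through Jul 2023: $115,075
Through Aug 2023: $200,385
Through Sep 2023: $263,815
Through Oct 2023: $334,133
Final cumulative total $334,133 ≤ $345,000; the threshold is never exceeded.

Not triggered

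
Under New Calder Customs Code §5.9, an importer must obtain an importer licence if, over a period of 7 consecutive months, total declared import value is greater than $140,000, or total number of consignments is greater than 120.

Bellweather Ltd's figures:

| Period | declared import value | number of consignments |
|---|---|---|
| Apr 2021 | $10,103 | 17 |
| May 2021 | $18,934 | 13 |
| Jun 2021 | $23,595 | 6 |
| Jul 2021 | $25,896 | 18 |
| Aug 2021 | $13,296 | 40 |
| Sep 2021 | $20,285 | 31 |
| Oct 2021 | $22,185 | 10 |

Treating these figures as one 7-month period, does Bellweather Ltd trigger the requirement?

Yes

Total declared import value: $10,103 + $18,934 + $23,595 + $25,896 + $13,296 + $20,285 + $22,185 = $134,294 (≤ $140,000).
Total number of consignments: 17 + 13 + 6 + 18 + 40 + 31 + 10 = 135 (> 120).
The test is 'or': at least one threshold is exceeded.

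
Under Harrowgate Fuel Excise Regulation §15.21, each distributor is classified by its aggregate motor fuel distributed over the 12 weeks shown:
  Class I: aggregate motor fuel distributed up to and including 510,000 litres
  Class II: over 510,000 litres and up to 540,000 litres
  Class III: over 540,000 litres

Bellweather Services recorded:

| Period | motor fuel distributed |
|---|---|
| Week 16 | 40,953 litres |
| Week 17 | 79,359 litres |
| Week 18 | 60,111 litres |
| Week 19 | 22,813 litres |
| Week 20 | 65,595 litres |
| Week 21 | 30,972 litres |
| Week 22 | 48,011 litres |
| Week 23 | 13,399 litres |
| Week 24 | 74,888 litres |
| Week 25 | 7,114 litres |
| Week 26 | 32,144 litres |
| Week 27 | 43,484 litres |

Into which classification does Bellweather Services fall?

Class II

Aggregate motor fuel distributed: 40,953 litres + 79,359 litres + 60,111 litres + 22,813 litres + 65,595 litres + 30,972 litres + 48,011 litres + 13,399 litres + 74,888 litres + 7,114 litres + 32,144 litres + 43,484 litres = 518,843 litres.
510,000 litres < 518,843 litres ≤ 540,000 litres, so Class II applies.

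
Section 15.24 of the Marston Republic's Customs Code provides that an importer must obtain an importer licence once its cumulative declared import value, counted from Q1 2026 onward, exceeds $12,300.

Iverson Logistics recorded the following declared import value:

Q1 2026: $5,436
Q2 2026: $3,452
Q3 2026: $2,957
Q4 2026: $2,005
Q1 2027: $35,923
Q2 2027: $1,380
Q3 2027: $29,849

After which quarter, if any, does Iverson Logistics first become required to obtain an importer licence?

Through Q1 2026: $5,436
Through Q2 2026: $8,888
Through Q3 2026: $11,845
Through Q4 2026: $13,850 ← exceeds threshold

Q4 2026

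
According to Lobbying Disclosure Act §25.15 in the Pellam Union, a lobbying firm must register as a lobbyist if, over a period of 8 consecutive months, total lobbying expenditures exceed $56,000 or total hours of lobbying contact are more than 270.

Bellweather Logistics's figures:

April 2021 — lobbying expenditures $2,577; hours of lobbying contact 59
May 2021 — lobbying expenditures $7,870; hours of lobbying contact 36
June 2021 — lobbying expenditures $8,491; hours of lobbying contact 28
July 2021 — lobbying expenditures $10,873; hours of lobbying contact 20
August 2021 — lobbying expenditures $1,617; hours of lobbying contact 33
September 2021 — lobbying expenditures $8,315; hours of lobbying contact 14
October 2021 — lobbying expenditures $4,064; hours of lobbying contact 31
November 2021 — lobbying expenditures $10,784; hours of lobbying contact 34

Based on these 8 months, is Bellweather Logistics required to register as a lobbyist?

No

Total lobbying expenditures: $2,577 + $7,870 + $8,491 + $10,873 + $1,617 + $8,315 + $4,064 + $10,784 = $54,591 (≤ $56,000).
Total hours of lobbying contact: 59 + 36 + 28 + 20 + 33 + 14 + 31 + 34 = 255 (≤ 270).
The test is 'or': neither threshold is exceeded.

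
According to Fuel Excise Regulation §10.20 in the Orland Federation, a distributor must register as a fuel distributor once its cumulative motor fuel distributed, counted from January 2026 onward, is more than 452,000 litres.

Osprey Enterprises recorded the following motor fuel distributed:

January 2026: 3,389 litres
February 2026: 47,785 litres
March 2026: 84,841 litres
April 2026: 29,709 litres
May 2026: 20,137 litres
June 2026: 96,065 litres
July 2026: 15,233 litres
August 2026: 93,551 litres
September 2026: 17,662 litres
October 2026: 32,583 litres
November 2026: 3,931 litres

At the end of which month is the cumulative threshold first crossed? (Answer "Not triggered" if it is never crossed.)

Not triggered

Through January 2026: 3,389 litres
Through February 2026: 51,174 litres
Through March 2026: 136,015 litres
Through April 2026: 165,724 litres
Through May 2026: 185,861 litres
Through June 2026: 281,926 litres
Through July 2026: 297,159 litres
Through August 2026: 390,710 litres
Through September 2026: 408,372 litres
Through October 2026: 440,955 litres
Through November 2026: 444,886 litres
Final cumulative total 444,886 litres ≤ 452,000 litres; the threshold is never exceeded.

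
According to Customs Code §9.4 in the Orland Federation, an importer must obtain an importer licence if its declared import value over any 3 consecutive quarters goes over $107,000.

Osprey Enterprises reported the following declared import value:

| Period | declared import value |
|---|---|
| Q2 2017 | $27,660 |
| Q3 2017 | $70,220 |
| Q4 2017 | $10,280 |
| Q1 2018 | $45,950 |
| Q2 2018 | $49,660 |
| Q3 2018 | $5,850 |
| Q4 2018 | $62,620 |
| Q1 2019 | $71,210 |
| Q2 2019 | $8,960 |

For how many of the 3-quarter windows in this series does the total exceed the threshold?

Q2 2017–Q4 2017: $27,660 + $70,220 + $10,280 = $108,160 (over)
Q3 2017–Q1 2018: $70,220 + $10,280 + $45,950 = $126,450 (over)
Q4 2017–Q2 2018: $10,280 + $45,950 + $49,660 = $105,890 (under)
Q1 2018–Q3 2018: $45,950 + $49,660 + $5,850 = $101,460 (under)
Q2 2018–Q4 2018: $49,660 + $5,850 + $62,620 = $118,130 (over)
Q3 2018–Q1 2019: $5,850 + $62,620 + $71,210 = $139,680 (over)
Q4 2018–Q2 2019: $62,620 + $71,210 + $8,960 = $142,790 (over)
5 windows exceed the threshold.

5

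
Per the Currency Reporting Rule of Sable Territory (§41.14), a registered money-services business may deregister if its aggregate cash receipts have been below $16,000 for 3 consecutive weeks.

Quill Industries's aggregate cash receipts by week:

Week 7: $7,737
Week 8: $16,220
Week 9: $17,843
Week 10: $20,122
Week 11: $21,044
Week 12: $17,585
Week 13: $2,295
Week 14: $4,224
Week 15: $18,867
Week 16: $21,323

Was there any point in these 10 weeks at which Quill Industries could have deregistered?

Weeks below $16,000: Week 7, Week 13, Week 14.
Longest run of consecutive weeks below the threshold: 2.
2 < 3, so Quill Industries never became eligible.

No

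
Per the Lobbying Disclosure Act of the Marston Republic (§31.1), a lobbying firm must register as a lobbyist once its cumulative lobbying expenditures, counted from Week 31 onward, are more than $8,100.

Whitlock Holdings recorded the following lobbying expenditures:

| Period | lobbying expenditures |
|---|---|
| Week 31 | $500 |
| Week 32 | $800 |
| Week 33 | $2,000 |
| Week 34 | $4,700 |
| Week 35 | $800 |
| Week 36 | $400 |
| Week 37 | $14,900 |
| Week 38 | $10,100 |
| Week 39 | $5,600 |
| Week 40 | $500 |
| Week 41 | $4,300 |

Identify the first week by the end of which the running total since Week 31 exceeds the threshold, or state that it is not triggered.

Through Week 31: $500
Through Week 32: $1,300
Through Week 33: $3,300
Through Week 34: $8,000
Through Week 35: $8,800 ← exceeds threshold

Week 35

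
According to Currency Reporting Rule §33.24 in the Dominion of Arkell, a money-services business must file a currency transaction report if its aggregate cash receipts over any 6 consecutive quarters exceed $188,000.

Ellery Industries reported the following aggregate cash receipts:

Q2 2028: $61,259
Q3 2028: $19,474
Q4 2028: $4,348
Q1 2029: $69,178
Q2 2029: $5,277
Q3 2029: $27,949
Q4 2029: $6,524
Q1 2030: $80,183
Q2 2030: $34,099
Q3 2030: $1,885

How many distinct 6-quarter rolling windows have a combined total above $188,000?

2

Q2 2028–Q3 2029: $61,259 + $19,474 + $4,348 + $69,178 + $5,277 + $27,949 = $187,485 (under)
Q3 2028–Q4 2029: $19,474 + $4,348 + $69,178 + $5,277 + $27,949 + $6,524 = $132,750 (under)
Q4 2028–Q1 2030: $4,348 + $69,178 + $5,277 + $27,949 + $6,524 + $80,183 = $193,459 (over)
Q1 2029–Q2 2030: $69,178 + $5,277 + $27,949 + $6,524 + $80,183 + $34,099 = $223,210 (over)
Q2 2029–Q3 2030: $5,277 + $27,949 + $6,524 + $80,183 + $34,099 + $1,885 = $155,917 (under)
2 windows exceed the threshold.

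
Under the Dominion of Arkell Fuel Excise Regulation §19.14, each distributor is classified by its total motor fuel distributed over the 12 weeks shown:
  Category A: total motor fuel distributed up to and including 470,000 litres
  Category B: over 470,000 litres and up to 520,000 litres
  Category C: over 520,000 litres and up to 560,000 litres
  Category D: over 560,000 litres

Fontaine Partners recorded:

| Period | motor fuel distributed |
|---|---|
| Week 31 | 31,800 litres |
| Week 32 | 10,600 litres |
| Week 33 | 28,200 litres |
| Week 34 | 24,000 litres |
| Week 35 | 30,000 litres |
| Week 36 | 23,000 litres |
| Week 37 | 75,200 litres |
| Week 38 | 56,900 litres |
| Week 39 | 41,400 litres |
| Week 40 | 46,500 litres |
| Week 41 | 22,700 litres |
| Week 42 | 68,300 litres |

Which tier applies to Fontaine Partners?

Category A

Total motor fuel distributed: 31,800 litres + 10,600 litres + 28,200 litres + 24,000 litres + 30,000 litres + 23,000 litres + 75,200 litres + 56,900 litres + 41,400 litres + 46,500 litres + 22,700 litres + 68,300 litres = 458,600 litres.
458,600 litres ≤ 470,000 litres, so Category A applies.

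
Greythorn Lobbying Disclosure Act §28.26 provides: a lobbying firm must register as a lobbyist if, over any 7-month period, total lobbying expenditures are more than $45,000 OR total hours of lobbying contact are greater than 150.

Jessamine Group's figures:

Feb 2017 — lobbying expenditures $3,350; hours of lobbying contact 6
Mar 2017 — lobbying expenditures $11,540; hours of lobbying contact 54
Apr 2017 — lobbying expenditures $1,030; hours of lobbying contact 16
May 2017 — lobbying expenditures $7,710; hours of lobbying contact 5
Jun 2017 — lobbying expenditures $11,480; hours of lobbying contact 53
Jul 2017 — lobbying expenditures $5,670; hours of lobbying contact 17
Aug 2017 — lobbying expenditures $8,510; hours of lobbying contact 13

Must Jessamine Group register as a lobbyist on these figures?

Total lobbying expenditures: $3,350 + $11,540 + $1,030 + $7,710 + $11,480 + $5,670 + $8,510 = $49,290 (> $45,000).
Total hours of lobbying contact: 6 + 54 + 16 + 5 + 53 + 17 + 13 = 164 (> 150).
The test is 'or': at least one threshold is exceeded.

Yes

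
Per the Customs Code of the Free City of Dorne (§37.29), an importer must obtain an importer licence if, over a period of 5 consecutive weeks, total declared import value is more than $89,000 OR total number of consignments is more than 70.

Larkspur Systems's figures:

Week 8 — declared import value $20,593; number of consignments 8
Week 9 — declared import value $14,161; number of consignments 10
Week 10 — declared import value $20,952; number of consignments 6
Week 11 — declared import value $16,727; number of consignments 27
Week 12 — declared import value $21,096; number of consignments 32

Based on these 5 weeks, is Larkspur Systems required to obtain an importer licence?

Yes

Total declared import value: $20,593 + $14,161 + $20,952 + $16,727 + $21,096 = $93,529 (> $89,000).
Total number of consignments: 8 + 10 + 6 + 27 + 32 = 83 (> 70).
The test is 'or': at least one threshold is exceeded.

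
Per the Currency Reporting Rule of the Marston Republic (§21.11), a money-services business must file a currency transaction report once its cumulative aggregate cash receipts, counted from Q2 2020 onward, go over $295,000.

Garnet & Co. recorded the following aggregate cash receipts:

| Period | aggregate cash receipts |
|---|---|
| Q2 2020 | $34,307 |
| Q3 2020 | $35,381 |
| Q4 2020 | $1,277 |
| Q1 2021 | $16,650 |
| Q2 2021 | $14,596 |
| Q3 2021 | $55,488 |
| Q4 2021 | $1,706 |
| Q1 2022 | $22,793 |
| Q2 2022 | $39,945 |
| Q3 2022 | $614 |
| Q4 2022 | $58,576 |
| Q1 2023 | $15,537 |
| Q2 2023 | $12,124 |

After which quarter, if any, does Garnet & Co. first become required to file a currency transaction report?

Through Q2 2020: $34,307
Through Q3 2020: $69,688
Through Q4 2020: $70,965
Through Q1 2021: $87,615
Through Q2 2021: $102,211
Through Q3 2021: $157,699
Through Q4 2021: $159,405
Through Q1 2022: $182,198
Through Q2 2022: $222,143
Through Q3 2022: $222,757
Through Q4 2022: $281,333
Through Q1 2023: $296,870 ← exceeds threshold

Q1 2023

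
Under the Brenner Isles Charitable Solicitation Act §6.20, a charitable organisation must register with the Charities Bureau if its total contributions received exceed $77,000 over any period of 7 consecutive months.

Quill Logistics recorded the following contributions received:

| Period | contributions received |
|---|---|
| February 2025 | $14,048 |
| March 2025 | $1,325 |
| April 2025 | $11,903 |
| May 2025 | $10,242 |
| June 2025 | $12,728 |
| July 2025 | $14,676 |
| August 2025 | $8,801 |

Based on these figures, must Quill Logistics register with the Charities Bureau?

No

Total contributions received: $14,048 + $1,325 + $11,903 + $10,242 + $12,728 + $14,676 + $8,801 = $73,723.
$73,723 ≤ $77,000, so the threshold is not exceeded.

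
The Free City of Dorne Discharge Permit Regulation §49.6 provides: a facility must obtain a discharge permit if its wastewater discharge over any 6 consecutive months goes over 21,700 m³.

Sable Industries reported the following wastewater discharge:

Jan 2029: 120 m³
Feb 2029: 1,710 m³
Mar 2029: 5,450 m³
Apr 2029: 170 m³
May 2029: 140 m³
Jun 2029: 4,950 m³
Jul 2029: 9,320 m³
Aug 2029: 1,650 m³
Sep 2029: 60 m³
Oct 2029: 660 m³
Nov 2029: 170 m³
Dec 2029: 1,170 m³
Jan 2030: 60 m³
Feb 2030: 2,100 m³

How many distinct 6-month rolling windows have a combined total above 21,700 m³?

Jan 2029–Jun 2029: 120 m³ + 1,710 m³ + 5,450 m³ + 170 m³ + 140 m³ + 4,950 m³ = 12,540 m³ (under)
Feb 2029–Jul 2029: 1,710 m³ + 5,450 m³ + 170 m³ + 140 m³ + 4,950 m³ + 9,320 m³ = 21,740 m³ (over)
Mar 2029–Aug 2029: 5,450 m³ + 170 m³ + 140 m³ + 4,950 m³ + 9,320 m³ + 1,650 m³ = 21,680 m³ (under)
Apr 2029–Sep 2029: 170 m³ + 140 m³ + 4,950 m³ + 9,320 m³ + 1,650 m³ + 60 m³ = 16,290 m³ (under)
May 2029–Oct 2029: 140 m³ + 4,950 m³ + 9,320 m³ + 1,650 m³ + 60 m³ + 660 m³ = 16,780 m³ (under)
Jun 2029–Nov 2029: 4,950 m³ + 9,320 m³ + 1,650 m³ + 60 m³ + 660 m³ + 170 m³ = 16,810 m³ (under)
Jul 2029–Dec 2029: 9,320 m³ + 1,650 m³ + 60 m³ + 660 m³ + 170 m³ + 1,170 m³ = 13,030 m³ (under)
Aug 2029–Jan 2030: 1,650 m³ + 60 m³ + 660 m³ + 170 m³ + 1,170 m³ + 60 m³ = 3,770 m³ (under)
Sep 2029–Feb 2030: 60 m³ + 660 m³ + 170 m³ + 1,170 m³ + 60 m³ + 2,100 m³ = 4,220 m³ (under)
1 window exceeds the threshold.

1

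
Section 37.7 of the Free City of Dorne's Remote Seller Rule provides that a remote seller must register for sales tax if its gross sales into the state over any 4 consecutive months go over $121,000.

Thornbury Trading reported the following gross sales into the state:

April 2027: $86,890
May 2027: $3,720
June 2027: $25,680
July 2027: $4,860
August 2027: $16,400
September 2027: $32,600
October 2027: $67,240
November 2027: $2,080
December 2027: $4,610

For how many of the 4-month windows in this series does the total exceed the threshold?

April 2027–July 2027: $86,890 + $3,720 + $25,680 + $4,860 = $121,150 (over)
May 2027–August 2027: $3,720 + $25,680 + $4,860 + $16,400 = $50,660 (under)
June 2027–September 2027: $25,680 + $4,860 + $16,400 + $32,600 = $79,540 (under)
July 2027–October 2027: $4,860 + $16,400 + $32,600 + $67,240 = $121,100 (over)
August 2027–November 2027: $16,400 + $32,600 + $67,240 + $2,080 = $118,320 (under)
September 2027–December 2027: $32,600 + $67,240 + $2,080 + $4,610 = $106,530 (under)
2 windows exceed the threshold.

2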